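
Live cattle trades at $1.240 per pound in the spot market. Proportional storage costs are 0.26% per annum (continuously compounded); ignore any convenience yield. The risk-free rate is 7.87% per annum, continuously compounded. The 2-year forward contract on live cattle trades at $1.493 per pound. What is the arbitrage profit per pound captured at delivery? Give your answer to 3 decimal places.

Fair forward: F* = S·e^(carry·T), with carry = (r + u) = 0.0787 + 0.0026 = 0.0813
F* = 1.240 · e^(0.0813 × 2) = 1.240 · e^0.162600 = 1.240 × 1.176566 = $1.4589
Market $1.493 > fair $1.4589: forward overpriced → cash-and-carry (buy spot, short the forward).
At maturity, profit = |F_mkt − F*| = |1.493 − 1.4589| = $0.034 per pound

$0.034 per pound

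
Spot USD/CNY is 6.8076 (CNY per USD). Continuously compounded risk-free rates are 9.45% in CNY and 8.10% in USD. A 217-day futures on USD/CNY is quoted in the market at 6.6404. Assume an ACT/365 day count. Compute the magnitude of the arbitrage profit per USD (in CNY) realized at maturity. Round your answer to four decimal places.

0.2221 per USD (in CNY)

Fair futures: F* = S·e^(carry·T), with carry = (r_CNY − r_USD) = 0.0945 − 0.0810 = 0.0135
F* = 6.8076 · e^(0.0135 × 217/365) = 6.8076 · e^0.008026 = 6.8076 × 1.008058 = 6.8625
Market 6.6404 < fair 6.8625: forward underpriced → reverse cash-and-carry (short spot, go long the forward).
At maturity, profit = |F_mkt − F*| = |6.6404 − 6.8625| = 0.2221 per USD (in CNY)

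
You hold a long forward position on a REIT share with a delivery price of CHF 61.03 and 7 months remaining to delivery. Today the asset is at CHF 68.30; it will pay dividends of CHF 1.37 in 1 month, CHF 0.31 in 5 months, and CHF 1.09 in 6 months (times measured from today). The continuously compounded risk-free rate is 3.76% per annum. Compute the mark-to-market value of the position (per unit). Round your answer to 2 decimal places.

PV(remaining dividends) I = 1.37·e^(−0.0376·1/12) + 0.31·e^(−0.0376·5/12) + 1.09·e^(−0.0376·6/12) = 2.7406
Current forward F = (S − I)·e^(rT) = (68.30 − 2.7406)·e^(0.0376·7/12) = 65.5594 × 1.022176 = 67.0132
Value (long) = (F − K)·e^(−rT) = (67.0132 − 61.03) × 0.978305 = 5.8534
Value = CHF 5.85

CHF 5.85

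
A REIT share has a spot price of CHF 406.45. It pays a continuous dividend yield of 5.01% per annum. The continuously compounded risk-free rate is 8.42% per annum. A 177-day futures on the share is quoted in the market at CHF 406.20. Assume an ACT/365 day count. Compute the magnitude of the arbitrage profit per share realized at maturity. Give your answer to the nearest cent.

Fair futures: F* = S·e^(carry·T), with carry = (r − q) = 0.0842 − 0.0501 = 0.0341
F* = 406.45 · e^(0.0341 × 177/365) = 406.45 · e^0.016536 = 406.45 × 1.016673 = CHF 413.2267
Market CHF 406.20 < fair CHF 413.2267: forward underpriced → reverse cash-and-carry (short spot, go long the forward).
At maturity, profit = |F_mkt − F*| = |406.20 − 413.2267| = CHF 7.03 per share

CHF 7.03 per share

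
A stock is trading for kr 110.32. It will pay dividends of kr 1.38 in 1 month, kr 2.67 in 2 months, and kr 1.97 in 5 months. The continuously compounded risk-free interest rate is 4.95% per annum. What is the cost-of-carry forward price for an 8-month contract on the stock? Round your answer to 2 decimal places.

kr 107.87

PV(dividends) I = 1.38·e^(−0.0495·1/12) + 2.67·e^(−0.0495·2/12) + 1.97·e^(−0.0495·5/12)
I = 1.3743 + 2.6481 + 1.9298 = 5.9522
F = (S − I)·e^(rT) = (110.32 − 5.9522) · e^(0.0495·8/12)
= 104.3678 · e^0.033000 = 104.3678 × 1.033551 = kr 107.87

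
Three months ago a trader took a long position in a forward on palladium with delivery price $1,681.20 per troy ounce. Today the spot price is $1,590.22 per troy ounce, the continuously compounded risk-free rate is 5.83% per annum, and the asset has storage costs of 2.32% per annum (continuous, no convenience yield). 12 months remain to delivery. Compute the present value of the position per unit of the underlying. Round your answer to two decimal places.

$41.56 per troy ounce

Current fair forward for the remaining 12 months: F = S·e^((r + u)·T), (r + u) = 0.0583 + 0.0232 = 0.0815
F = 1590.22 · e^(0.0815 × 12/12) = 1590.22 × 1.08491322 = 1725.2507
Value of long forward = (F − K)·e^(−rT) = (1725.2507 − 1681.20) · e^(−0.0583·12/12)
= 44.0507 × 0.94336689 = 41.56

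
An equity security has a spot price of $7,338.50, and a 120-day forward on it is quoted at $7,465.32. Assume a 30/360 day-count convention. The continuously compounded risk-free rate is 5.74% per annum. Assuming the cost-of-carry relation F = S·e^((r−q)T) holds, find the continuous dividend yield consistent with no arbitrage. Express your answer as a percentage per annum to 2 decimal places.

From F = S·e^((r−q)T): (r − q) = ln(F/S)/T
ln(7465.32/7338.50) = ln(1.017281) = 0.017133
(r − q) = 0.017133 / (120/360) = 0.051399
q = r − ln(F/S)/T = 0.0574 − 0.051399 = 0.006001
q = 0.60%

0.60%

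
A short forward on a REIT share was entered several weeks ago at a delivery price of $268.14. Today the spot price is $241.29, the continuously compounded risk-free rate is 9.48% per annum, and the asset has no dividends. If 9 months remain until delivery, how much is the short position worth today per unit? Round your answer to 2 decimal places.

$8.45

Current fair forward for the remaining 9 months: F = S·e^(r·T), r = 0.0948
F = 241.29 · e^(0.0948 × 9/12) = 241.29 × 1.073689 = 259.0704
Value of long forward = (F − K)·e^(−rT) = (259.0704 − 268.14) · e^(−0.0948·9/12)
= -9.0696 × 0.931369 = -8.45
Short position value = −(long value) = $8.45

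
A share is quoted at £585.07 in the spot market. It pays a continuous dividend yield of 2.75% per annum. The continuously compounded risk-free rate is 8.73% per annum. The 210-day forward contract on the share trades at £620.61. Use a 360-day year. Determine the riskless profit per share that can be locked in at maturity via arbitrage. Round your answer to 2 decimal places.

Fair forward: F* = S·e^(carry·T), with carry = (r − q) = 0.0873 − 0.0275 = 0.0598
F* = 585.07 · e^(0.0598 × 210/360) = 585.07 · e^0.034883 = 585.07 × 1.035499 = £605.8394
Market £620.61 > fair £605.8394: forward overpriced → cash-and-carry (buy spot, short the forward).
At maturity, profit = |F_mkt − F*| = |620.61 − 605.8394| = £14.77 per share

£14.77 per share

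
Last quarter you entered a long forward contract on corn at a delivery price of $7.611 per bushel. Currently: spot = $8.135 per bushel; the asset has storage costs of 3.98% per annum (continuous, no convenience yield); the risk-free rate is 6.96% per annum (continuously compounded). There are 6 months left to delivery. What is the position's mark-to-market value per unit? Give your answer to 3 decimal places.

$0.948 per bushel

Current fair forward for the remaining 6 months: F = S·e^((r + u)·T), (r + u) = 0.0696 + 0.0398 = 0.1094
F = 8.135 · e^(0.1094 × 6/12) = 8.135 × 1.056224 = 8.5924
Value of long forward = (F − K)·e^(−rT) = (8.5924 − 7.611) · e^(−0.0696·6/12)
= 0.9814 × 0.965799 = 0.948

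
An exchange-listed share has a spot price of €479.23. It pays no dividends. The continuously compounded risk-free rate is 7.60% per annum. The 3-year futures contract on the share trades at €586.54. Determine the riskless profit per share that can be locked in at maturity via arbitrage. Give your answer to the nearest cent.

Fair futures: F* = S·e^(carry·T), with carry = r = 0.0760
F* = 479.23 · e^(0.0760 × 3) = 479.23 · e^0.228000 = 479.23 × 1.256085 = €601.9536
Market €586.54 < fair €601.9536: forward underpriced → reverse cash-and-carry (short spot, go long the forward).
At maturity, profit = |F_mkt − F*| = |586.54 − 601.9536| = €15.41 per share

€15.41 per share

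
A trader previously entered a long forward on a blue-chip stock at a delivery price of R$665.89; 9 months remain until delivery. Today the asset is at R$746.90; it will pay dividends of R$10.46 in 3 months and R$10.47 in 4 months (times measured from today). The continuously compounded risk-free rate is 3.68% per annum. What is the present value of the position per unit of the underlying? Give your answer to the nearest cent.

PV(remaining dividends) I = 10.46·e^(−0.0368·3/12) + 10.47·e^(−0.0368·4/12) = 20.7066
Current forward F = (S − I)·e^(rT) = (746.90 − 20.7066)·e^(0.0368·9/12) = 726.1934 × 1.027984 = 746.5152
Value (long) = (F − K)·e^(−rT) = (746.5152 − 665.89) × 0.972777 = 78.4303
Value = R$78.43

R$78.43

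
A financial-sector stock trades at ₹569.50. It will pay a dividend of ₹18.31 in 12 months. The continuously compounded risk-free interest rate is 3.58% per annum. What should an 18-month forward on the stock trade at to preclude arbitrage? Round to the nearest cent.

₹582.28

PV(dividends) I = 18.31·e^(−0.0358·12/12)
I = 17.6661
F = (S − I)·e^(rT) = (569.50 − 17.6661) · e^(0.0358·18/12)
= 551.8339 · e^0.053700 = 551.8339 × 1.055168 = ₹582.28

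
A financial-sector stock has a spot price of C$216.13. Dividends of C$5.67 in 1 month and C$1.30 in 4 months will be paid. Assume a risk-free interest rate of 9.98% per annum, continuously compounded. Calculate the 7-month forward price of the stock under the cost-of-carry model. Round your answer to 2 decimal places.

PV(dividends) I = 5.67·e^(−0.0998·1/12) + 1.30·e^(−0.0998·4/12)
I = 5.6230 + 1.2575 = 6.8805
F = (S − I)·e^(rT) = (216.13 − 6.8805) · e^(0.0998·7/12)
= 209.2495 · e^0.058217 = 209.2495 × 1.059945 = C$221.79

C$221.79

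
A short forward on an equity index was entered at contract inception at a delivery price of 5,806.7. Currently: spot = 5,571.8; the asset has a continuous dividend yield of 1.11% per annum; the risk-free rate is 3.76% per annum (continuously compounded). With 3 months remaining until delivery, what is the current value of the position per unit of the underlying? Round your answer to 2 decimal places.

196.01

Current fair forward for the remaining 3 months: F = S·e^((r − q)·T), (r − q) = 0.0376 − 0.0111 = 0.0265
F = 5571.8 · e^(0.0265 × 3/12) = 5571.8 × 1.00664699 = 5608.8357
Value of long forward = (F − K)·e^(−rT) = (5608.8357 − 5806.7) · e^(−0.0376·3/12)
= -197.8643 × 0.99064404 = -196.01
Short position value = −(long value) = 196.01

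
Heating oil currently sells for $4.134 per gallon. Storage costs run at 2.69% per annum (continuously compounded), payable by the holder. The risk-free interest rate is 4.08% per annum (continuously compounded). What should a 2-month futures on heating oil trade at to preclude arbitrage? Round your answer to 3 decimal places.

Net carry = r + u − y = 0.0408 + 0.0269 − 0.0000 = 0.0677
F = S·e^((r+u−y)T) = 4.134 · e^(0.0677 × 2/12) = 4.134 · e^0.011283
= 4.134 × 1.011347 = $4.181 per gallon

$4.181 per gallon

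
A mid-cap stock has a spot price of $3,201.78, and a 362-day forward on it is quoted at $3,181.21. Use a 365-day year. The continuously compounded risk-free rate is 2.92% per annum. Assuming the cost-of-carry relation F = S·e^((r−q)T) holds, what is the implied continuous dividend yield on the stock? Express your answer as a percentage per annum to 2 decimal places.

3.57%

From F = S·e^((r−q)T): (r − q) = ln(F/S)/T
ln(3181.21/3201.78) = ln(0.993575) = -0.006446
(r − q) = -0.006446 / (362/365) = -0.006499
q = r − ln(F/S)/T = 0.0292 + 0.006499 = 0.035699
q = 3.57%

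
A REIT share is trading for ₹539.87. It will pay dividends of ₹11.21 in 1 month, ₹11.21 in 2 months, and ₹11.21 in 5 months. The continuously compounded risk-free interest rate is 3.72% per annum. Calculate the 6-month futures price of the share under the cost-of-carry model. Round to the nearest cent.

₹516.03

PV(dividends) I = 11.21·e^(−0.0372·1/12) + 11.21·e^(−0.0372·2/12) + 11.21·e^(−0.0372·5/12)
I = 11.1753 + 11.1407 + 11.0376 = 33.3536
F = (S − I)·e^(rT) = (539.87 − 33.3536) · e^(0.0372·6/12)
= 506.5164 · e^0.018600 = 506.5164 × 1.018774 = ₹516.03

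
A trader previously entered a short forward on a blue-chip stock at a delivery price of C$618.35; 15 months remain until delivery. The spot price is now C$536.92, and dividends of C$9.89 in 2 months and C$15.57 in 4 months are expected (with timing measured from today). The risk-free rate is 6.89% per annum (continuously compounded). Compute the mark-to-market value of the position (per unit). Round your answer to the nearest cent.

PV(remaining dividends) I = 9.89·e^(−0.0689·2/12) + 15.57·e^(−0.0689·4/12) = 24.9936
Current forward F = (S − I)·e^(rT) = (536.92 − 24.9936)·e^(0.0689·15/12) = 511.9264 × 1.089943 = 557.9706
Value (long) = (F − K)·e^(−rT) = (557.9706 − 618.35) × 0.917480 = -55.3969
Short position value = −(long value) = C$55.40

C$55.40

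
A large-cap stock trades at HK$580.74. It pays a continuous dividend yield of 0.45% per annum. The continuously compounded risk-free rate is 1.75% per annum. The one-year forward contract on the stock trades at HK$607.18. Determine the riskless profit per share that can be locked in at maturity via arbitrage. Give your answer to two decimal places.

Fair forward: F* = S·e^(carry·T), with carry = (r − q) = 0.0175 − 0.0045 = 0.0130
F* = 580.74 · e^(0.0130 × 12/12) = 580.74 · e^0.013000 = 580.74 × 1.013085 = HK$588.3390
Market HK$607.18 > fair HK$588.3390: forward overpriced → cash-and-carry (buy spot, short the forward).
At maturity, profit = |F_mkt − F*| = |607.18 − 588.3390| = HK$18.84 per share

HK$18.84 per share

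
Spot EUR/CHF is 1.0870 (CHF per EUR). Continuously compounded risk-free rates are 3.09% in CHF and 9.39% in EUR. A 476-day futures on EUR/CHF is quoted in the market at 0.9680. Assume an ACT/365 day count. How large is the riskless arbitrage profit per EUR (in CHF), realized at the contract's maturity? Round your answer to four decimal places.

0.0333 per EUR (in CHF)

Fair futures: F* = S·e^(carry·T), with carry = (r_CHF − r_EUR) = 0.0309 − 0.0939 = -0.0630
F* = 1.0870 · e^(-0.0630 × 476/365) = 1.0870 · e^-0.082159 = 1.0870 × 0.921125 = 1.0013
Market 0.9680 < fair 1.0013: forward underpriced → reverse cash-and-carry (short spot, go long the forward).
At maturity, profit = |F_mkt − F*| = |0.9680 − 1.0013| = 0.0333 per EUR (in CHF)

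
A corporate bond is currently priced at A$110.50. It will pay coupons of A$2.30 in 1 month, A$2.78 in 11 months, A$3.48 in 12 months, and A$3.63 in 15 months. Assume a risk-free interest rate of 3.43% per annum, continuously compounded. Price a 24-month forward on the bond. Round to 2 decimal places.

PV(coupons) I = 2.30·e^(−0.0343·1/12) + 2.78·e^(−0.0343·11/12) + 3.48·e^(−0.0343·12/12) + 3.63·e^(−0.0343·15/12)
I = 2.2934 + 2.6940 + 3.3627 + 3.4777 = 11.8278
F = (S − I)·e^(rT) = (110.50 − 11.8278) · e^(0.0343·24/12)
= 98.6722 · e^0.068600 = 98.6722 × 1.071008 = A$105.68

A$105.68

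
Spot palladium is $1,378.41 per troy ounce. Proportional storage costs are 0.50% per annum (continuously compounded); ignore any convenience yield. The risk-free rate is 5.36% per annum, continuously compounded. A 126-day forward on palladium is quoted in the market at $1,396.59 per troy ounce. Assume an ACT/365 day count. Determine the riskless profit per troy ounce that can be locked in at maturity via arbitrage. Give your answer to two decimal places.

Fair forward: F* = S·e^(carry·T), with carry = (r + u) = 0.0536 + 0.0050 = 0.0586
F* = 1378.41 · e^(0.0586 × 126/365) = 1378.41 · e^0.02022904 = 1378.41 × 1.02043503 = $1406.5778
Market $1396.59 < fair $1406.5778: forward underpriced → reverse cash-and-carry (short spot, go long the forward).
At maturity, profit = |F_mkt − F*| = |1396.59 − 1406.5778| = $9.99 per troy ounce

$9.99 per troy ounce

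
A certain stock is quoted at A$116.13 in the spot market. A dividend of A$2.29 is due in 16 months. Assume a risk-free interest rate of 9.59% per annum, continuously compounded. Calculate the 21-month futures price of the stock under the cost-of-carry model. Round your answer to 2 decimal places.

PV(dividends) I = 2.29·e^(−0.0959·16/12)
I = 2.0151
F = (S − I)·e^(rT) = (116.13 − 2.0151) · e^(0.0959·21/12)
= 114.1149 · e^0.167825 = 114.1149 × 1.182730 = A$134.97

A$134.97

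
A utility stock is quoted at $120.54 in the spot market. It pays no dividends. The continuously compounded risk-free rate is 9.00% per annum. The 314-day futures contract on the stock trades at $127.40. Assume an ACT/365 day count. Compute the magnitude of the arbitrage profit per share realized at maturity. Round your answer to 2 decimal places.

Fair futures: F* = S·e^(carry·T), with carry = r = 0.0900
F* = 120.54 · e^(0.0900 × 314/365) = 120.54 · e^0.077425 = 120.54 × 1.080501 = $130.2436
Market $127.40 < fair $130.2436: forward underpriced → reverse cash-and-carry (short spot, go long the forward).
At maturity, profit = |F_mkt − F*| = |127.40 − 130.2436| = $2.84 per share

$2.84 per share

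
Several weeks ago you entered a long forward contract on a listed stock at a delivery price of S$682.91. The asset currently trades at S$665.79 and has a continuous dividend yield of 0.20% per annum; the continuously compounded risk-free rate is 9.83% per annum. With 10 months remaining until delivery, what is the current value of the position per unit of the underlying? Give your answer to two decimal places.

S$35.48

Current fair forward for the remaining 10 months: F = S·e^((r − q)·T), (r − q) = 0.0983 − 0.0020 = 0.0963
F = 665.79 · e^(0.0963 × 10/12) = 665.79 × 1.083558 = 721.4221
Value of long forward = (F − K)·e^(−rT) = (721.4221 − 682.91) · e^(−0.0983·10/12)
= 38.5121 × 0.921349 = 35.48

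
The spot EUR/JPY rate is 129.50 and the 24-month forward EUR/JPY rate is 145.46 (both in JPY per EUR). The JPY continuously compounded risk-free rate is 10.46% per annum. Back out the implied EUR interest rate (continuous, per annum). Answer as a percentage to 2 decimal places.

F = S·e^((r_JPY − r_EUR)T) ⇒ r_EUR = r_JPY − ln(F/S)/T
ln(145.46/129.50) = 0.116220; /(24/12) = 0.058110
r_EUR = 0.1046 − 0.058110 = 0.046490
r_EUR = 4.65%

4.65%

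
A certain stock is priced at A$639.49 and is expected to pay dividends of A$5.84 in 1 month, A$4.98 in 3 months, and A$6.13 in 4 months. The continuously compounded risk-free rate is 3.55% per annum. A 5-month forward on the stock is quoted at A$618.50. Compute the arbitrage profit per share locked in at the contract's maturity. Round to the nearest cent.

PV(dividends) I = 5.84·e^(−0.0355·1/12) + 4.98·e^(−0.0355·3/12) + 6.13·e^(−0.0355·4/12) = 16.8166
Fair forward F* = (S − I)·e^(rT) = (639.49 − 16.8166)·e^0.014792 = 622.6734 × 1.014902 = 631.9525
Market A$618.50 < fair 631.9525: forward underpriced → reverse cash-and-carry (short the stock, invest proceeds at r, pay the dividends, go long the forward).
Profit at T = |F_mkt − F*| = |618.50 − 631.9525| = A$13.45 per share

A$13.45 per share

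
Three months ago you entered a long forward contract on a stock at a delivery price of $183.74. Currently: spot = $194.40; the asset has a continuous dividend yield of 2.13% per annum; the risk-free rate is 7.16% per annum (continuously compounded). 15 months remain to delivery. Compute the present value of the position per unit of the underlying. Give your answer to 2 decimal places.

$21.28

Current fair forward for the remaining 15 months: F = S·e^((r − q)·T), (r − q) = 0.0716 − 0.0213 = 0.0503
F = 194.40 · e^(0.0503 × 15/12) = 194.40 × 1.064894 = 207.0154
Value of long forward = (F − K)·e^(−rT) = (207.0154 − 183.74) · e^(−0.0716·15/12)
= 23.2754 × 0.914388 = 21.28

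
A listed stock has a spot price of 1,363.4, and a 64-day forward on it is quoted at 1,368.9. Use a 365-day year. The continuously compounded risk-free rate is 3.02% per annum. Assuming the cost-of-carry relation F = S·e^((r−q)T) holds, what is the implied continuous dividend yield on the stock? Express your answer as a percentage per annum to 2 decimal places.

From F = S·e^((r−q)T): (r − q) = ln(F/S)/T
ln(1368.9/1363.4) = ln(1.004034) = 0.004026
(r − q) = 0.004026 / (64/365) = 0.022961
q = r − ln(F/S)/T = 0.0302 − 0.022961 = 0.007239
q = 0.72%

0.72%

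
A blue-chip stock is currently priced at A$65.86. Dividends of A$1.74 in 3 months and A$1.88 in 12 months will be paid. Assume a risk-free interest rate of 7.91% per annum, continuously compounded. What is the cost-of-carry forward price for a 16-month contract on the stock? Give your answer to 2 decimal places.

PV(dividends) I = 1.74·e^(−0.0791·3/12) + 1.88·e^(−0.0791·12/12)
I = 1.7059 + 1.7370 = 3.4429
F = (S − I)·e^(rT) = (65.86 − 3.4429) · e^(0.0791·16/12)
= 62.4171 · e^0.105467 = 62.4171 × 1.111229 = A$69.36

A$69.36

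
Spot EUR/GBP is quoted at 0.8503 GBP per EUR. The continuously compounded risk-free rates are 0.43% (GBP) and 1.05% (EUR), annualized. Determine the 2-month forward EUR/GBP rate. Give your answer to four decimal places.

0.8494

F = S·e^((r_GBP − r_EUR)T) = 0.8503 · e^((0.0043 − 0.0105) × 2/12)
= 0.8503 · e^-0.001033 = 0.8503 × 0.998968
F = 0.8494 GBP per EUR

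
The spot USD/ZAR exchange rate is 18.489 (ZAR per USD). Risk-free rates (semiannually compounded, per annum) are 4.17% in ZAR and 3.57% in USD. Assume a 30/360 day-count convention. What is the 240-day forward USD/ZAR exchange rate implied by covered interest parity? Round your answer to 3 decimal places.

18.562

By covered interest parity, F = S · (1+r_ZAR/2)^(2T) / (1+r_USD/2)^(2T)
= 18.489 × 1.027896 / 1.023871 = 18.489 × 1.003931
F = 18.562 ZAR per USD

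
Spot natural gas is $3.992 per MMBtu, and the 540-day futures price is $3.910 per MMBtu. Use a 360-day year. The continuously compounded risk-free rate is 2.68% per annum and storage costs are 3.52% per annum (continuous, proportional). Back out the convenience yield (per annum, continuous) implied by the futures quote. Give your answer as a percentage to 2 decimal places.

7.58%

F = S·e^((r+u−y)T) ⇒ (r+u−y) = ln(F/S)/T
ln(3.910/3.992) = -0.020755; /T ⇒ -0.013837
y = r + u − ln(F/S)/T = 0.0268 + 0.0352 + 0.013837 = 0.075837
y = 7.58%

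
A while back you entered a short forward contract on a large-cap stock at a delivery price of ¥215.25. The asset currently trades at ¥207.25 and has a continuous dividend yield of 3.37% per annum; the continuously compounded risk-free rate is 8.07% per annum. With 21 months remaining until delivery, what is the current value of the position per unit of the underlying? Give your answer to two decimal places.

-¥8.48

Current fair forward for the remaining 21 months: F = S·e^((r − q)·T), (r − q) = 0.0807 − 0.0337 = 0.0470
F = 207.25 · e^(0.0470 × 21/12) = 207.25 × 1.085727 = 225.0169
Value of long forward = (F − K)·e^(−rT) = (225.0169 − 215.25) · e^(−0.0807·21/12)
= 9.7669 × 0.868294 = 8.48
Short position value = −(long value) = -¥8.48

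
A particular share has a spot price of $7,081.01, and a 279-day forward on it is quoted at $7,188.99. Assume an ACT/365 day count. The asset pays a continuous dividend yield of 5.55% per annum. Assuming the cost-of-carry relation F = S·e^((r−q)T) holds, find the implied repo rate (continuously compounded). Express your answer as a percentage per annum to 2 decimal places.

From F = S·e^((r−q)T): (r − q) = ln(F/S)/T
ln(7188.99/7081.01) = ln(1.015249) = 0.015134
(r − q) = 0.015134 / (279/365) = 0.019799
r = ln(F/S)/T + q = 0.019799 + 0.0555 = 0.075299
r = 7.53%

7.53%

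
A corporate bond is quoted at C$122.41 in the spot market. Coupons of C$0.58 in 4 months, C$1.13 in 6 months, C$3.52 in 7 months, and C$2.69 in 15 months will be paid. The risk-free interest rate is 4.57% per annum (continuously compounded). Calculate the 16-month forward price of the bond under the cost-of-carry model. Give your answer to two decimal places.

C$121.98

PV(coupons) I = 0.58·e^(−0.0457·4/12) + 1.13·e^(−0.0457·6/12) + 3.52·e^(−0.0457·7/12) + 2.69·e^(−0.0457·15/12)
I = 0.5712 + 1.1045 + 3.4274 + 2.5406 = 7.6437
F = (S − I)·e^(rT) = (122.41 − 7.6437) · e^(0.0457·16/12)
= 114.7663 · e^0.060933 = 114.7663 × 1.062828 = C$121.98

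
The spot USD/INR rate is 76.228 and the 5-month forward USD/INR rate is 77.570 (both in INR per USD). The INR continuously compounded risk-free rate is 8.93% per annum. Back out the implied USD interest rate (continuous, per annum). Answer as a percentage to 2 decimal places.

4.74%

F = S·e^((r_INR − r_USD)T) ⇒ r_USD = r_INR − ln(F/S)/T
ln(77.570/76.228) = 0.017452; /(5/12) = 0.041885
r_USD = 0.0893 − 0.041885 = 0.047415
r_USD = 4.74%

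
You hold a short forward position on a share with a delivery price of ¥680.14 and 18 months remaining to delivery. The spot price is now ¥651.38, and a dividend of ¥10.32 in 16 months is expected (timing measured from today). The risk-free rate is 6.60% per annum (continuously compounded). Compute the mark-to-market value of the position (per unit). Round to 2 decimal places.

-¥25.90

PV(remaining dividends) I = 10.32·e^(−0.0660·16/12) = 9.4507
Current forward F = (S − I)·e^(rT) = (651.38 − 9.4507)·e^(0.0660·18/12) = 641.9293 × 1.104066 = 708.7323
Value (long) = (F − K)·e^(−rT) = (708.7323 − 680.14) × 0.905743 = 25.8973
Short position value = −(long value) = -¥25.90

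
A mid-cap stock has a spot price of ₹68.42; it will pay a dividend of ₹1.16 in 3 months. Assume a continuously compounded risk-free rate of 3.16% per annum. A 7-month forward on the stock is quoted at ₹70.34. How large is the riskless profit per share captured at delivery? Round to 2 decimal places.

₹1.82 per share

PV(dividends) I = 1.16·e^(−0.0316·3/12) = 1.1509
Fair forward F* = (S − I)·e^(rT) = (68.42 − 1.1509)·e^0.018433 = 67.2691 × 1.018604 = 68.5206
Market ₹70.34 > fair 68.5206: forward overpriced → cash-and-carry (borrow at r, buy the stock and collect the dividends, short the forward).
Profit at T = |F_mkt − F*| = |70.34 − 68.5206| = ₹1.82 per share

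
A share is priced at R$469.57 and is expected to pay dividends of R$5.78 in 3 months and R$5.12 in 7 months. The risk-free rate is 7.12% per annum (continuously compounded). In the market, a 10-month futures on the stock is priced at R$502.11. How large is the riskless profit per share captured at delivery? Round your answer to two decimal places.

R$15.07 per share

PV(dividends) I = 5.78·e^(−0.0712·3/12) + 5.12·e^(−0.0712·7/12) = 10.5897
Fair futures F* = (S − I)·e^(rT) = (469.57 − 10.5897)·e^0.059333 = 458.9803 × 1.061129 = 487.0373
Market R$502.11 > fair 487.0373: forward overpriced → cash-and-carry (borrow at r, buy the stock and collect the dividends, short the forward).
Profit at T = |F_mkt − F*| = |502.11 − 487.0373| = R$15.07 per share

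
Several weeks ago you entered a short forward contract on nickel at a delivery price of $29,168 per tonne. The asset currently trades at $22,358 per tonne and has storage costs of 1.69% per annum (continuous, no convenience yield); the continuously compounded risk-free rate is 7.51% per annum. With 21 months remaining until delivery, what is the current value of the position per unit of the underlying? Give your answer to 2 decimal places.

Current fair forward for the remaining 21 months: F = S·e^((r + u)·T), (r + u) = 0.0751 + 0.0169 = 0.0920
F = 22358 · e^(0.0920 × 21/12) = 22358 × 1.17468497 = 26263.6066
Value of long forward = (F − K)·e^(−rT) = (26263.6066 − 29168) · e^(−0.0751·21/12)
= -2904.3934 × 0.87684504 = -2546.70
Short position value = −(long value) = $2546.70

$2546.70 per tonne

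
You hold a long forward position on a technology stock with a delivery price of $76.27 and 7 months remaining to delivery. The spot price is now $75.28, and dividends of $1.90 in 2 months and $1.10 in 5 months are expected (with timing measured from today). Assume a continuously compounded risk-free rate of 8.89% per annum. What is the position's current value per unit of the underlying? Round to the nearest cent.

PV(remaining dividends) I = 1.90·e^(−0.0889·2/12) + 1.10·e^(−0.0889·5/12) = 2.9321
Current forward F = (S − I)·e^(rT) = (75.28 − 2.9321)·e^(0.0889·7/12) = 72.3479 × 1.053227 = 76.1988
Value (long) = (F − K)·e^(−rT) = (76.1988 − 76.27) × 0.949463 = -0.0676
Value = -$0.07

-$0.07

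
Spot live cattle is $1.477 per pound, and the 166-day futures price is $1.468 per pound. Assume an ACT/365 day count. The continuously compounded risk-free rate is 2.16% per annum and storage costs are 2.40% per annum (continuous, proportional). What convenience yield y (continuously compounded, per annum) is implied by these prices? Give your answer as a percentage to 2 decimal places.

5.90%

F = S·e^((r+u−y)T) ⇒ (r+u−y) = ln(F/S)/T
ln(1.468/1.477) = -0.006112; /T ⇒ -0.013439
y = r + u − ln(F/S)/T = 0.0216 + 0.0240 + 0.013439 = 0.059039
y = 5.90%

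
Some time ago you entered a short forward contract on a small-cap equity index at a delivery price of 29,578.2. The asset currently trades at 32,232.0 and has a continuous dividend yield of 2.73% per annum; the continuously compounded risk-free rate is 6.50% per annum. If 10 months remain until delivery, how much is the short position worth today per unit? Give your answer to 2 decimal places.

Current fair forward for the remaining 10 months: F = S·e^((r − q)·T), (r − q) = 0.0650 − 0.0273 = 0.0377
F = 32232.0 · e^(0.0377 × 10/12) = 32232.0 × 1.03191538 = 33260.6965
Value of long forward = (F − K)·e^(−rT) = (33260.6965 − 29578.2) · e^(−0.0650·10/12)
= 3682.4965 × 0.94727421 = 3488.33
Short position value = −(long value) = -3488.33

-3488.33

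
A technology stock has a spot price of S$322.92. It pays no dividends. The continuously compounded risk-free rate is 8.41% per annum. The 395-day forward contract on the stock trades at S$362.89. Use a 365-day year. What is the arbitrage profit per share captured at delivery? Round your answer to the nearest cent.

S$9.20 per share

Fair forward: F* = S·e^(carry·T), with carry = r = 0.0841
F* = 322.92 · e^(0.0841 × 395/365) = 322.92 · e^0.091012 = 322.92 × 1.095282 = S$353.6885
Market S$362.89 > fair S$353.6885: forward overpriced → cash-and-carry (buy spot, short the forward).
At maturity, profit = |F_mkt − F*| = |362.89 − 353.6885| = S$9.20 per share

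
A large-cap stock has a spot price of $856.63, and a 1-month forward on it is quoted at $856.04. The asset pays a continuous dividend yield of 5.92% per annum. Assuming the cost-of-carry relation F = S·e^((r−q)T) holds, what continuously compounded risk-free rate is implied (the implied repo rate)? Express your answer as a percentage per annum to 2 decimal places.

From F = S·e^((r−q)T): (r − q) = ln(F/S)/T
ln(856.04/856.63) = ln(0.999311) = -0.000689
(r − q) = -0.000689 / (1/12) = -0.008268
r = ln(F/S)/T + q = -0.008268 + 0.0592 = 0.050932
r = 5.09%

5.09%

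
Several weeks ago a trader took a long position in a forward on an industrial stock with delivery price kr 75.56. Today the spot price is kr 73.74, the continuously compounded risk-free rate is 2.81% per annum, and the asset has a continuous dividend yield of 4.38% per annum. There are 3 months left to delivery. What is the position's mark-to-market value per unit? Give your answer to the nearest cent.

-kr 2.09

Current fair forward for the remaining 3 months: F = S·e^((r − q)·T), (r − q) = 0.0281 − 0.0438 = -0.0157
F = 73.74 · e^(-0.0157 × 3/12) = 73.74 × 0.996083 = 73.4512
Value of long forward = (F − K)·e^(−rT) = (73.4512 − 75.56) · e^(−0.0281·3/12)
= -2.1088 × 0.993000 = -2.09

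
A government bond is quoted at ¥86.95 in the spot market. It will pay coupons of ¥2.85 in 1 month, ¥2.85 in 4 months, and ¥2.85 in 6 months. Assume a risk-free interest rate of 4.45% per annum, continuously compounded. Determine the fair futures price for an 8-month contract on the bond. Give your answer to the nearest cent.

¥80.88

PV(coupons) I = 2.85·e^(−0.0445·1/12) + 2.85·e^(−0.0445·4/12) + 2.85·e^(−0.0445·6/12)
I = 2.8395 + 2.8080 + 2.7873 = 8.4348
F = (S − I)·e^(rT) = (86.95 − 8.4348) · e^(0.0445·8/12)
= 78.5152 · e^0.029667 = 78.5152 × 1.030111 = ¥80.88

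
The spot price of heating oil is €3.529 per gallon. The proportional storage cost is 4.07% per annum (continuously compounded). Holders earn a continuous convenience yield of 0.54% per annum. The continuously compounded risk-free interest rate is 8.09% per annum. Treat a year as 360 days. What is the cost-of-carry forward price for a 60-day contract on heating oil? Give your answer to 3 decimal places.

€3.598 per gallon

Net carry = r + u − y = 0.0809 + 0.0407 − 0.0054 = 0.1162
F = S·e^((r+u−y)T) = 3.529 · e^(0.1162 × 60/360) = 3.529 · e^0.019367
= 3.529 × 1.019556 = €3.598 per gallon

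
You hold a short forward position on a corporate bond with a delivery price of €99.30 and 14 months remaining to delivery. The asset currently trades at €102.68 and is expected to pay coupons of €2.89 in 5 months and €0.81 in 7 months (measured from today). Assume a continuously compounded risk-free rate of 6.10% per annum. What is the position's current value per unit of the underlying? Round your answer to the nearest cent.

-€6.60

PV(remaining coupons) I = 2.89·e^(−0.0610·5/12) + 0.81·e^(−0.0610·7/12) = 3.5992
Current forward F = (S − I)·e^(rT) = (102.68 − 3.5992)·e^(0.0610·14/12) = 99.0808 × 1.073760 = 106.3890
Value (long) = (F − K)·e^(−rT) = (106.3890 − 99.30) × 0.931307 = 6.6020
Short position value = −(long value) = -€6.60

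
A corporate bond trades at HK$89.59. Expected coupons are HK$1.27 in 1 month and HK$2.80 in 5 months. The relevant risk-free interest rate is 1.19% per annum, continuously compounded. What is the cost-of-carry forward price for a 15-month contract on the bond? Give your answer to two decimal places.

HK$86.82

PV(coupons) I = 1.27·e^(−0.0119·1/12) + 2.80·e^(−0.0119·5/12)
I = 1.2687 + 2.7862 = 4.0549
F = (S − I)·e^(rT) = (89.59 − 4.0549) · e^(0.0119·15/12)
= 85.5351 · e^0.014875 = 85.5351 × 1.014986 = HK$86.82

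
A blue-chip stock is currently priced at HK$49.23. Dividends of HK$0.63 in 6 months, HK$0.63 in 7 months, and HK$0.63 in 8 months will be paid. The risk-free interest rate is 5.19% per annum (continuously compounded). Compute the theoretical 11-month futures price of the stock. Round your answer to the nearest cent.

HK$49.71

PV(dividends) I = 0.63·e^(−0.0519·6/12) + 0.63·e^(−0.0519·7/12) + 0.63·e^(−0.0519·8/12)
I = 0.6139 + 0.6112 + 0.6086 = 1.8337
F = (S − I)·e^(rT) = (49.23 − 1.8337) · e^(0.0519·11/12)
= 47.3963 · e^0.047575 = 47.3963 × 1.048725 = HK$49.71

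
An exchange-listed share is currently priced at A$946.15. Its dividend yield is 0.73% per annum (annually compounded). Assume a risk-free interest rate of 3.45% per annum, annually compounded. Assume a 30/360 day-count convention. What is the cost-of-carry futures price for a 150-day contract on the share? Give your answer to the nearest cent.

A$956.71

F = S · (1+r)^T / (1+q)^T
= 946.15 × 1.014233 / 1.003035 = 946.15 × 1.011164
F = A$956.71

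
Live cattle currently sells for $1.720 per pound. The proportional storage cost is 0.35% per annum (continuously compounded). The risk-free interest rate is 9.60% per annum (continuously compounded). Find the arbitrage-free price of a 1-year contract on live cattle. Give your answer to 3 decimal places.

Net carry = r + u − y = 0.0960 + 0.0035 − 0.0000 = 0.0995
F = S·e^((r+u−y)T) = 1.720 · e^(0.0995 × 12/12) = 1.720 · e^0.099500
= 1.720 × 1.104618 = $1.900 per pound

$1.900 per pound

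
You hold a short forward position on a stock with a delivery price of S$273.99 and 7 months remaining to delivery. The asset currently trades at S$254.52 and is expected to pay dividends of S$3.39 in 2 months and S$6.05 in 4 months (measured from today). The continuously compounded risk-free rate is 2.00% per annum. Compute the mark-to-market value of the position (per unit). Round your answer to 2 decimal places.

S$25.68

PV(remaining dividends) I = 3.39·e^(−0.0200·2/12) + 6.05·e^(−0.0200·4/12) = 9.3885
Current forward F = (S − I)·e^(rT) = (254.52 − 9.3885)·e^(0.0200·7/12) = 245.1315 × 1.011735 = 248.0081
Value (long) = (F − K)·e^(−rT) = (248.0081 − 273.99) × 0.988401 = -25.6805
Short position value = −(long value) = S$25.68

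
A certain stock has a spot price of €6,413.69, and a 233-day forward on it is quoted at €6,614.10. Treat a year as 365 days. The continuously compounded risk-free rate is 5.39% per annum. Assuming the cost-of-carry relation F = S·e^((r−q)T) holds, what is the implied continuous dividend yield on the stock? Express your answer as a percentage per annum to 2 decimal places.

From F = S·e^((r−q)T): (r − q) = ln(F/S)/T
ln(6614.10/6413.69) = ln(1.031247) = 0.030769
(r − q) = 0.030769 / (233/365) = 0.048200
q = r − ln(F/S)/T = 0.0539 − 0.048200 = 0.005700
q = 0.57%

0.57%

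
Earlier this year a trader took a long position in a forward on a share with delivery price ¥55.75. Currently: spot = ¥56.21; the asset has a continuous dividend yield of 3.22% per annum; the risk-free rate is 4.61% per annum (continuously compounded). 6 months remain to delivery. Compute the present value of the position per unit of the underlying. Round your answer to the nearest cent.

¥0.83

Current fair forward for the remaining 6 months: F = S·e^((r − q)·T), (r − q) = 0.0461 − 0.0322 = 0.0139
F = 56.21 · e^(0.0139 × 6/12) = 56.21 × 1.006974 = 56.6020
Value of long forward = (F − K)·e^(−rT) = (56.6020 − 55.75) · e^(−0.0461·6/12)
= 0.8520 × 0.977214 = 0.83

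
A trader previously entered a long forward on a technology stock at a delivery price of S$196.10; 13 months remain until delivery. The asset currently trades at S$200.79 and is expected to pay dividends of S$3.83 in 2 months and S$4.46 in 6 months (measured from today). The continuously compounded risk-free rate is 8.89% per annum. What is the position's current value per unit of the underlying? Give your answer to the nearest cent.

PV(remaining dividends) I = 3.83·e^(−0.0889·2/12) + 4.46·e^(−0.0889·6/12) = 8.0398
Current forward F = (S − I)·e^(rT) = (200.79 − 8.0398)·e^(0.0889·13/12) = 192.7502 × 1.101099 = 212.2371
Value (long) = (F − K)·e^(−rT) = (212.2371 − 196.10) × 0.908184 = 14.6555
Value = S$14.66

S$14.66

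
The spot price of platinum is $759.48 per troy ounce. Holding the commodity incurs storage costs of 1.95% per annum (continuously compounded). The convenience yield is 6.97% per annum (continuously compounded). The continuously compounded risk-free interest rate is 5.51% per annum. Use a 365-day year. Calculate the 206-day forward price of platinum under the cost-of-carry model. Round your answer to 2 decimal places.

Net carry = r + u − y = 0.0551 + 0.0195 − 0.0697 = 0.0049
F = S·e^((r+u−y)T) = 759.48 · e^(0.0049 × 206/365) = 759.48 · e^0.002765
= 759.48 × 1.002769 = $761.58 per troy ounce

$761.58 per troy ounce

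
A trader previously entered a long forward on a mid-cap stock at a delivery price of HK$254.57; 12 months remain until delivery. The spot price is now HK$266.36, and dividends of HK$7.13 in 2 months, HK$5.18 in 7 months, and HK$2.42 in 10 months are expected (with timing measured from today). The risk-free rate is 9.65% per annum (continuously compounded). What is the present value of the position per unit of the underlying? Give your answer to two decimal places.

HK$21.06

PV(remaining dividends) I = 7.13·e^(−0.0965·2/12) + 5.18·e^(−0.0965·7/12) + 2.42·e^(−0.0965·10/12) = 14.1457
Current forward F = (S − I)·e^(rT) = (266.36 − 14.1457)·e^(0.0965·12/12) = 252.2143 × 1.101310 = 277.7661
Value (long) = (F − K)·e^(−rT) = (277.7661 − 254.57) × 0.908010 = 21.0623
Value = HK$21.06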